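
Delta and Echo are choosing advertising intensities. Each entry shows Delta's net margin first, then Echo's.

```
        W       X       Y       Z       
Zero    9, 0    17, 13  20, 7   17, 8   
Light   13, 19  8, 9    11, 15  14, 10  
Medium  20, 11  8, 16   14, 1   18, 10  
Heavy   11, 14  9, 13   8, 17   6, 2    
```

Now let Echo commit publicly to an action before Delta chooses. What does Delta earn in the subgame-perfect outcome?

Backward induction with Echo moving first.
- W: BR = Medium, leader payoff 11.
- X: BR = Zero, leader payoff 13.
- Y: BR = Zero, leader payoff 7.
- Z: BR = Medium, leader payoff 10.
Among 11, 13, 7, 10, the best is 13 at X. Subgame-perfect outcome: (Zero, X) with payoffs (17, 13).

17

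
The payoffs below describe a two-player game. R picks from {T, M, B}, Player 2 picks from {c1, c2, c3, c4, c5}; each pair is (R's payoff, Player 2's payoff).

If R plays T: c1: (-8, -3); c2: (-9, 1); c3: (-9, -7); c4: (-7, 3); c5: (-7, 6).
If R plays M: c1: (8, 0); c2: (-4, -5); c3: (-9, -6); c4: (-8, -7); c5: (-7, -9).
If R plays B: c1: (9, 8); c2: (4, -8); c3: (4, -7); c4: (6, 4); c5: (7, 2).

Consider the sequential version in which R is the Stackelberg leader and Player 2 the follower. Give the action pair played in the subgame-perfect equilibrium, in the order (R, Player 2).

Work backward from Player 2's decision.
- T: BR = c5, leader payoff -7.
- M: BR = c1, leader payoff 8.
- B: BR = c1, leader payoff 9.
Maximizing over -7, 8, 9, R chooses B. Subgame-perfect outcome: (B, c1) with payoffs (9, 8).

(B, c1)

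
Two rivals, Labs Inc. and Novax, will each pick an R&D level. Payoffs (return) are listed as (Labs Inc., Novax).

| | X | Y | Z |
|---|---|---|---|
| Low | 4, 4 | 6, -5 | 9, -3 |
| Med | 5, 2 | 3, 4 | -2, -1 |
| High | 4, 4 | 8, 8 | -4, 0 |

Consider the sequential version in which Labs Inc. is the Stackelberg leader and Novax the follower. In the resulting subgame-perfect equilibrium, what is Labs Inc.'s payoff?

8

Solve by backward induction (Labs Inc. leads).
- Low → Novax plays X (best of 4, -5, -3); Labs Inc. gets 4.
- Med → Novax plays Y (best of 2, 4, -1); Labs Inc. gets 3.
- High → Novax plays Y (best of 4, 8, 0); Labs Inc. gets 8.
Maximizing over 4, 3, 8, Labs Inc. chooses High. Subgame-perfect outcome: (High, Y) with payoffs (8, 8).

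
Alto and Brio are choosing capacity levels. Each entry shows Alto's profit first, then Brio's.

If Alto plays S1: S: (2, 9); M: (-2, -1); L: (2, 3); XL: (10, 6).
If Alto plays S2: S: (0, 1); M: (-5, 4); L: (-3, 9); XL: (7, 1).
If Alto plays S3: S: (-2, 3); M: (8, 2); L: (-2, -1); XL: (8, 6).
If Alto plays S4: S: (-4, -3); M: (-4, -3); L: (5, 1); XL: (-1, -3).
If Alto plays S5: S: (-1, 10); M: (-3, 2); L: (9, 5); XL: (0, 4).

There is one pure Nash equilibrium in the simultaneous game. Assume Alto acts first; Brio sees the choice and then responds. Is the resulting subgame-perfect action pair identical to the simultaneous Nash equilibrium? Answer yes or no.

Backward induction with Alto moving first.
- S1 → Brio plays S (best of 9, -1, 3, 6); Alto gets 2.
- S2 → Brio plays L (best of 1, 4, 9, 1); Alto gets -3.
- S3 → Brio plays XL (best of 3, 2, -1, 6); Alto gets 8.
- S4 → Brio plays L (best of -3, -3, 1, -3); Alto gets 5.
- S5 → Brio plays S (best of 10, 2, 5, 4); Alto gets -1.
Maximizing over 2, -3, 8, 5, -1, Alto chooses S3. Subgame-perfect outcome: (S3, XL) with payoffs (8, 6).
Under simultaneous play:
Alto's best replies: S→S1; M→S3; L→S5; XL→S1.
Brio's best replies: S1→S; S2→L; S3→XL; S4→L; S5→S.
Only (S1, S) has each player best-responding; Nash payoffs (2, 9).
Sequential outcome (S3, XL) differs from the Nash profile (S1, S).

no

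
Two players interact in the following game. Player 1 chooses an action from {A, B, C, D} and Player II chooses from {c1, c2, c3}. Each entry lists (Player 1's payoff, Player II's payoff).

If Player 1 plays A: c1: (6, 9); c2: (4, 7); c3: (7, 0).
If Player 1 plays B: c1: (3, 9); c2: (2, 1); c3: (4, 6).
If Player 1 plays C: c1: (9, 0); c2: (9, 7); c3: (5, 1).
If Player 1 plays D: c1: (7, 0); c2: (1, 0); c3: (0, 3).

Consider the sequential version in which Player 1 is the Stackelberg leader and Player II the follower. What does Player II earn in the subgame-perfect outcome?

Backward induction with Player 1 moving first.
- A: BR = c1, leader payoff 6.
- B: BR = c1, leader payoff 3.
- C: BR = c2, leader payoff 9.
- D: BR = c3, leader payoff 0.
Maximizing over 6, 3, 9, 0, Player 1 chooses C. Subgame-perfect outcome: (C, c2) with payoffs (9, 7).

7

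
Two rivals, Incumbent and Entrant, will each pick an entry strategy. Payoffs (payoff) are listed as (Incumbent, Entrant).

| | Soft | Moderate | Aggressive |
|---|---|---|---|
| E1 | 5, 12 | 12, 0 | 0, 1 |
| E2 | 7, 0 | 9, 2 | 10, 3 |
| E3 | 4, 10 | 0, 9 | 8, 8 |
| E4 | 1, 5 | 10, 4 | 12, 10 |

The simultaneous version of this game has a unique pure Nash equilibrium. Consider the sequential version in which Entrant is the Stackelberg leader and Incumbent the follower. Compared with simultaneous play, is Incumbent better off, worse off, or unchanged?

Backward induction with Entrant moving first.
- Soft: Incumbent compares 5, 7, 4, 1 and picks E2; Entrant would get 0.
- Moderate: Incumbent compares 12, 9, 0, 10 and picks E1; Entrant would get 0.
- Aggressive: Incumbent compares 0, 10, 8, 12 and picks E4; Entrant would get 10.
Maximizing over 0, 0, 10, Entrant chooses Aggressive. Subgame-perfect outcome: (E4, Aggressive) with payoffs (12, 10).
Under simultaneous play:
Incumbent's best replies: Soft→E2; Moderate→E1; Aggressive→E4.
Entrant's best replies: E1→Soft; E2→Aggressive; E3→Soft; E4→Aggressive.
The unique mutual best reply is (E4, Aggressive), giving (12, 10).
Incumbent earns 12 sequentially versus 12 at the Nash outcome: unchanged.

unchanged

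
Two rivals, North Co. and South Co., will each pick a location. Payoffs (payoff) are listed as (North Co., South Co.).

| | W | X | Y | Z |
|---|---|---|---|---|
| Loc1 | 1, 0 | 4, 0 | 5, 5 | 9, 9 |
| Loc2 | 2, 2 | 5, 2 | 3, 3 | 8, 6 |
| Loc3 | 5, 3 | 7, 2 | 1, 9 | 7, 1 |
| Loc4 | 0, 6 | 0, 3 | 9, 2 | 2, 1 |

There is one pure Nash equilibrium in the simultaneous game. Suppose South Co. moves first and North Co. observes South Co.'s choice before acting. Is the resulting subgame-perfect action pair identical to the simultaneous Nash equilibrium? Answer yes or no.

yes

North Co. best-responds to each possible South Co. move:
- W → North Co. plays Loc3 (best of 1, 2, 5, 0); South Co. gets 3.
- X → North Co. plays Loc3 (best of 4, 5, 7, 0); South Co. gets 2.
- Y → North Co. plays Loc4 (best of 5, 3, 1, 9); South Co. gets 2.
- Z → North Co. plays Loc1 (best of 9, 8, 7, 2); South Co. gets 9.
South Co.'s induced payoffs are 3, 2, 2, 9, so South Co. commits to Z. Subgame-perfect outcome: (Loc1, Z) with payoffs (9, 9).
Now find the simultaneous Nash equilibrium.
North Co.'s best replies: W→Loc3; X→Loc3; Y→Loc4; Z→Loc1.
South Co.'s best replies: Loc1→Z; Loc2→Z; Loc3→Y; Loc4→W.
The unique mutual best reply is (Loc1, Z), giving (9, 9).
Sequential outcome (Loc1, Z) coincides with the Nash profile (Loc1, Z).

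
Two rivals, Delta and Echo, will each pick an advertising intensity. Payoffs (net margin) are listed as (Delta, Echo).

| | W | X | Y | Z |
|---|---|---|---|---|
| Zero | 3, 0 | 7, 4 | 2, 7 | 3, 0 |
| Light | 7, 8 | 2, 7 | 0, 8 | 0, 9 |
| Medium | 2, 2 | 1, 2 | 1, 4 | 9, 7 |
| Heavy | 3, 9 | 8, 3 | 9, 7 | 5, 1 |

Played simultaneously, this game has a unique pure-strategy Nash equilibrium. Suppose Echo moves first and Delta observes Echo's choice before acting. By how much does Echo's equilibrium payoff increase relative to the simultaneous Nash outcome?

1

Solve by backward induction (Echo leads).
- W: Delta compares 3, 7, 2, 3 and picks Light; Echo would get 8.
- X: Delta compares 7, 2, 1, 8 and picks Heavy; Echo would get 3.
- Y: Delta compares 2, 0, 1, 9 and picks Heavy; Echo would get 7.
- Z: Delta compares 3, 0, 9, 5 and picks Medium; Echo would get 7.
Echo's induced payoffs are 8, 3, 7, 7, so Echo commits to W. Subgame-perfect outcome: (Light, W) with payoffs (7, 8).
Under simultaneous play:
Delta's best replies: W→Light; X→Heavy; Y→Heavy; Z→Medium.
Echo's best replies: Zero→Y; Light→Z; Medium→Z; Heavy→W.
Only (Medium, Z) has each player best-responding; Nash payoffs (9, 7).
Echo's commitment gain: 8 − 7 = 1.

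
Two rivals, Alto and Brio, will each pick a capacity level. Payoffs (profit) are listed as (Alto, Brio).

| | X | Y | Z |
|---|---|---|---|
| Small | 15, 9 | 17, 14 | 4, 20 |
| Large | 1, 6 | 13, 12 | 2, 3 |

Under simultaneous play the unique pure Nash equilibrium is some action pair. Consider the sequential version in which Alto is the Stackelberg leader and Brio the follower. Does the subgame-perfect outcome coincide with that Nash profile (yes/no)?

no

Backward induction with Alto moving first.
- Small: BR = Z, leader payoff 4.
- Large: BR = Y, leader payoff 13.
Maximizing over 4, 13, Alto chooses Large. Subgame-perfect outcome: (Large, Y) with payoffs (13, 12).
For the simultaneous game, intersect best replies.
Alto's best replies: X→Small; Y→Small; Z→Small.
Brio's best replies: Small→Z; Large→Y.
The unique mutual best reply is (Small, Z), giving (4, 20).
Sequential outcome (Large, Y) differs from the Nash profile (Small, Z).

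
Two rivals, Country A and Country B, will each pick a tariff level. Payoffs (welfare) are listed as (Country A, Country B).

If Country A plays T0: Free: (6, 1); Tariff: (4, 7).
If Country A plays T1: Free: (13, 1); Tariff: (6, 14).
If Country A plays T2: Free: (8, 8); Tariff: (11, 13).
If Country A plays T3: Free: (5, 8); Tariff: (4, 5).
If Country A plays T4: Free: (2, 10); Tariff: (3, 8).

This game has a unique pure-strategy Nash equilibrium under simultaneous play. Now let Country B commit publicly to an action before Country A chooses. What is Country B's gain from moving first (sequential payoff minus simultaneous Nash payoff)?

0

Backward induction with Country B moving first.
- Free: Country A compares 6, 13, 8, 5, 2 and picks T1; Country B would get 1.
- Tariff: Country A compares 4, 6, 11, 4, 3 and picks T2; Country B would get 13.
Among 1, 13, the best is 13 at Tariff. Subgame-perfect outcome: (T2, Tariff) with payoffs (11, 13).
Under simultaneous play:
Country A's best replies: Free→T1; Tariff→T2.
Country B's best replies: T0→Tariff; T1→Tariff; T2→Tariff; T3→Free; T4→Free.
Only (T2, Tariff) has each player best-responding; Nash payoffs (11, 13).
Country B's commitment gain: 13 − 13 = 0.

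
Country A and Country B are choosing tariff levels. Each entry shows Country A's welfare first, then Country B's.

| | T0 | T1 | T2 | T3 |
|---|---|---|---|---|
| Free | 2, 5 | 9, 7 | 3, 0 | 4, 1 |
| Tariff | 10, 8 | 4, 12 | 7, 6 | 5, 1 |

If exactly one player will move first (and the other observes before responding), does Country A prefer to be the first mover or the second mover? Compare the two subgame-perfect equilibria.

second

If Country A leads: Country B's best replies are Free→T1, Tariff→T1; Country A's induced payoffs 9, 4; outcome (Free, T1), payoffs (9, 7).
If Country B leads: Country A's best replies are T0→Tariff, T1→Free, T2→Tariff, T3→Tariff; Country B's induced payoffs 8, 7, 6, 1; outcome (Tariff, T0), payoffs (10, 8).
Country A gets 9 moving first and 10 moving second, so Country A prefers to move second.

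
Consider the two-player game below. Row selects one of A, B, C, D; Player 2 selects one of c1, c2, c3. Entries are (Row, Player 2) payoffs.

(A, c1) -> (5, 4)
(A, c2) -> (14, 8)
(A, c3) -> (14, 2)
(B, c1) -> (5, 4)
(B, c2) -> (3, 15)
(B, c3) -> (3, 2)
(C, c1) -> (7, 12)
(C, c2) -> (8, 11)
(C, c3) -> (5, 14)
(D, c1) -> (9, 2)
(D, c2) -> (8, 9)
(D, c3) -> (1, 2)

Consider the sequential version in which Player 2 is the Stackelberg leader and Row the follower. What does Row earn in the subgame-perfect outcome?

Work backward from Row's decision.
- c1: Row compares 5, 5, 7, 9 and picks D; Player 2 would get 2.
- c2: Row compares 14, 3, 8, 8 and picks A; Player 2 would get 8.
- c3: Row compares 14, 3, 5, 1 and picks A; Player 2 would get 2.
Maximizing over 2, 8, 2, Player 2 chooses c2. Subgame-perfect outcome: (A, c2) with payoffs (14, 8).

14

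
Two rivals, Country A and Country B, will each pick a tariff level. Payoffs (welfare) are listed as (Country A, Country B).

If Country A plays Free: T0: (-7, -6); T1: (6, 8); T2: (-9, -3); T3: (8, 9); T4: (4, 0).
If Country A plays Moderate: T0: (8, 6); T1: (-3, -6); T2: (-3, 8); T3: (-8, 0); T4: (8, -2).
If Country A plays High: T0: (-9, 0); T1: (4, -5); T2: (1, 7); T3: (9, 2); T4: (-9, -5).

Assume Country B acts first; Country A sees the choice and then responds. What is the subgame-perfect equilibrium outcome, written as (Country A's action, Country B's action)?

Country A best-responds to each possible Country B move:
- T0: Country A compares -7, 8, -9 and picks Moderate; Country B would get 6.
- T1: Country A compares 6, -3, 4 and picks Free; Country B would get 8.
- T2: Country A compares -9, -3, 1 and picks High; Country B would get 7.
- T3: Country A compares 8, -8, 9 and picks High; Country B would get 2.
- T4: Country A compares 4, 8, -9 and picks Moderate; Country B would get -2.
Maximizing over 6, 8, 7, 2, -2, Country B chooses T1. Subgame-perfect outcome: (Free, T1) with payoffs (6, 8).

(Free, T1)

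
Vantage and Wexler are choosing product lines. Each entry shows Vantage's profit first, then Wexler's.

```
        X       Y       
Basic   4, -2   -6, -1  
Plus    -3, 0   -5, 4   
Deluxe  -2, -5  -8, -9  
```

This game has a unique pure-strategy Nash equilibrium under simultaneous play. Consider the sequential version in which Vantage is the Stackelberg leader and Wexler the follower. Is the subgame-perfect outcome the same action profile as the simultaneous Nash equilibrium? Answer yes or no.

Solve by backward induction (Vantage leads).
- Basic → Wexler plays Y (best of -2, -1); Vantage gets -6.
- Plus → Wexler plays Y (best of 0, 4); Vantage gets -5.
- Deluxe → Wexler plays X (best of -5, -9); Vantage gets -2.
Vantage's induced payoffs are -6, -5, -2, so Vantage commits to Deluxe. Subgame-perfect outcome: (Deluxe, X) with payoffs (-2, -5).
Now find the simultaneous Nash equilibrium.
Vantage's best replies: X→Basic; Y→Plus.
Wexler's best replies: Basic→Y; Plus→Y; Deluxe→X.
Only (Plus, Y) has each player best-responding; Nash payoffs (-5, 4).
Sequential outcome (Deluxe, X) differs from the Nash profile (Plus, Y).

no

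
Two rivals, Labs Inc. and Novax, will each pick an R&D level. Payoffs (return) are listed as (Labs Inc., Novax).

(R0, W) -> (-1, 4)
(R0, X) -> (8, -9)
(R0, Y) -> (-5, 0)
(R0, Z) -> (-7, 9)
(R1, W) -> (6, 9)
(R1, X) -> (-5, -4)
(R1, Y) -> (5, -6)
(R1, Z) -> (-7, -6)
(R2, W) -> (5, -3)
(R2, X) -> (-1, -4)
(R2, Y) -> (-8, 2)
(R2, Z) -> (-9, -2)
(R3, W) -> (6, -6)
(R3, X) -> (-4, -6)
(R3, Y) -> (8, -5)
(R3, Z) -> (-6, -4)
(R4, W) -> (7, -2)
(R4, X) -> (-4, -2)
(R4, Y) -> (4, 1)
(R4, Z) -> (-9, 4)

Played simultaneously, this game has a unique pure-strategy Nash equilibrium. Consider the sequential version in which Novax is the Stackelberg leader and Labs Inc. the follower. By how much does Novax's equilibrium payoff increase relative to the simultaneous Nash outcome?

2

Work backward from Labs Inc.'s decision.
- W: Labs Inc. compares -1, 6, 5, 6, 7 and picks R4; Novax would get -2.
- X: Labs Inc. compares 8, -5, -1, -4, -4 and picks R0; Novax would get -9.
- Y: Labs Inc. compares -5, 5, -8, 8, 4 and picks R3; Novax would get -5.
- Z: Labs Inc. compares -7, -7, -9, -6, -9 and picks R3; Novax would get -4.
Among -2, -9, -5, -4, the best is -2 at W. Subgame-perfect outcome: (R4, W) with payoffs (7, -2).
Now find the simultaneous Nash equilibrium.
Labs Inc.'s best replies: W→R4; X→R0; Y→R3; Z→R3.
Novax's best replies: R0→Z; R1→W; R2→Y; R3→Z; R4→Z.
The unique mutual best reply is (R3, Z), giving (-6, -4).
Novax's commitment gain: -2 − -4 = 2.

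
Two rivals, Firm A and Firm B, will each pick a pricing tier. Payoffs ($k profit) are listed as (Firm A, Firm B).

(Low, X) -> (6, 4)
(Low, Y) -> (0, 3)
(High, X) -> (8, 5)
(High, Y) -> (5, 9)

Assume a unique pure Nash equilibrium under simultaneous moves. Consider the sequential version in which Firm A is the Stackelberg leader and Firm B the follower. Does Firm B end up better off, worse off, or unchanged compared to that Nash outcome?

worse off

Backward induction with Firm A moving first.
- Low: BR = X, leader payoff 6.
- High: BR = Y, leader payoff 5.
Among 6, 5, the best is 6 at Low. Subgame-perfect outcome: (Low, X) with payoffs (6, 4).
For the simultaneous game, intersect best replies.
Firm A's best replies: X→High; Y→High.
Firm B's best replies: Low→X; High→Y.
Only (High, Y) has each player best-responding; Nash payoffs (5, 9).
Firm B earns 4 sequentially versus 9 at the Nash outcome: worse off.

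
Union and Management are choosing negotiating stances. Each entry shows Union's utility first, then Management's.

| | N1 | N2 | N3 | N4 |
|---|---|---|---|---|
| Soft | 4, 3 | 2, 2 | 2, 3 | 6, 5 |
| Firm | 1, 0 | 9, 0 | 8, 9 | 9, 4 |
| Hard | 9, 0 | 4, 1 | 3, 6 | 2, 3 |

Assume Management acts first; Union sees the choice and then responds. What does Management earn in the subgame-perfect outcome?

Solve by backward induction (Management leads).
- N1: Union compares 4, 1, 9 and picks Hard; Management would get 0.
- N2: Union compares 2, 9, 4 and picks Firm; Management would get 0.
- N3: Union compares 2, 8, 3 and picks Firm; Management would get 9.
- N4: Union compares 6, 9, 2 and picks Firm; Management would get 4.
Management's induced payoffs are 0, 0, 9, 4, so Management commits to N3. Subgame-perfect outcome: (Firm, N3) with payoffs (8, 9).

9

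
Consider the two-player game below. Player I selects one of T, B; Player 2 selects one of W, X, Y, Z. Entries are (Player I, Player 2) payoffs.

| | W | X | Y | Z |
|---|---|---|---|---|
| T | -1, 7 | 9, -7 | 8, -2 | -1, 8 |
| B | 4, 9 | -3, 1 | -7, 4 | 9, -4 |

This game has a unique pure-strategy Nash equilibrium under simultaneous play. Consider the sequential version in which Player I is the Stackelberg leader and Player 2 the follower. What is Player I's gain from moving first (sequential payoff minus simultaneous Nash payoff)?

0

Backward induction with Player I moving first.
- T: BR = Z, leader payoff -1.
- B: BR = W, leader payoff 4.
Among -1, 4, the best is 4 at B. Subgame-perfect outcome: (B, W) with payoffs (4, 9).
Under simultaneous play:
Player I's best replies: W→B; X→T; Y→T; Z→B.
Player 2's best replies: T→Z; B→W.
Only (B, W) has each player best-responding; Nash payoffs (4, 9).
Player I's commitment gain: 4 − 4 = 0.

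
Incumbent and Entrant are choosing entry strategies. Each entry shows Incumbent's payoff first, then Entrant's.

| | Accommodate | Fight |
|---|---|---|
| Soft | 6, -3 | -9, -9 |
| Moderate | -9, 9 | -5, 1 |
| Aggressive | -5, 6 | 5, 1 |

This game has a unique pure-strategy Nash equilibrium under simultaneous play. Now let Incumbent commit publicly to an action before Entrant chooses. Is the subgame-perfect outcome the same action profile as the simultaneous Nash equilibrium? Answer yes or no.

Solve by backward induction (Incumbent leads).
- Soft → Entrant plays Accommodate (best of -3, -9); Incumbent gets 6.
- Moderate → Entrant plays Accommodate (best of 9, 1); Incumbent gets -9.
- Aggressive → Entrant plays Accommodate (best of 6, 1); Incumbent gets -5.
Incumbent's induced payoffs are 6, -9, -5, so Incumbent commits to Soft. Subgame-perfect outcome: (Soft, Accommodate) with payoffs (6, -3).
Now find the simultaneous Nash equilibrium.
Incumbent's best replies: Accommodate→Soft; Fight→Aggressive.
Entrant's best replies: Soft→Accommodate; Moderate→Accommodate; Aggressive→Accommodate.
The unique mutual best reply is (Soft, Accommodate), giving (6, -3).
Sequential outcome (Soft, Accommodate) coincides with the Nash profile (Soft, Accommodate).

yes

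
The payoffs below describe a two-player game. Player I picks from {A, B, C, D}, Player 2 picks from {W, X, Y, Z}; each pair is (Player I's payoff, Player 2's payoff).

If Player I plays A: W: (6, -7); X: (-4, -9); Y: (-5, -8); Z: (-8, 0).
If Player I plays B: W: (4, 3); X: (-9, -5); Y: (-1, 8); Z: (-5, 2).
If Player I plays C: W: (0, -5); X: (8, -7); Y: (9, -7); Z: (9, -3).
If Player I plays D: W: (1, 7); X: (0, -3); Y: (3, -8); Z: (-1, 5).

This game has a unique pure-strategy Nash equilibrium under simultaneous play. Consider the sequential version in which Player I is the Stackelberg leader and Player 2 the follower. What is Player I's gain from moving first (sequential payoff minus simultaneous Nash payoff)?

0

Player 2 best-responds to each possible Player I move:
- A: BR = Z, leader payoff -8.
- B: BR = Y, leader payoff -1.
- C: BR = Z, leader payoff 9.
- D: BR = W, leader payoff 1.
Among -8, -1, 9, 1, the best is 9 at C. Subgame-perfect outcome: (C, Z) with payoffs (9, -3).
Under simultaneous play:
Player I's best replies: W→A; X→C; Y→C; Z→C.
Player 2's best replies: A→Z; B→Y; C→Z; D→W.
Only (C, Z) has each player best-responding; Nash payoffs (9, -3).
Player I's commitment gain: 9 − 9 = 0.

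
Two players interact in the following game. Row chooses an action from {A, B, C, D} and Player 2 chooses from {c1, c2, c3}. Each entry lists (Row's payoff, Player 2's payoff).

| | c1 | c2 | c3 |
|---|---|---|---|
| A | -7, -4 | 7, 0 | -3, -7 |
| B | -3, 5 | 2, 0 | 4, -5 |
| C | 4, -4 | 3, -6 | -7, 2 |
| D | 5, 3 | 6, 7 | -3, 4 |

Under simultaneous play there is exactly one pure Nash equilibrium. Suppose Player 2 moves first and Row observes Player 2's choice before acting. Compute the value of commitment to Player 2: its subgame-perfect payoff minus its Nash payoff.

3

Backward induction with Player 2 moving first.
- c1: Row compares -7, -3, 4, 5 and picks D; Player 2 would get 3.
- c2: Row compares 7, 2, 3, 6 and picks A; Player 2 would get 0.
- c3: Row compares -3, 4, -7, -3 and picks B; Player 2 would get -5.
Among 3, 0, -5, the best is 3 at c1. Subgame-perfect outcome: (D, c1) with payoffs (5, 3).
Now find the simultaneous Nash equilibrium.
Row's best replies: c1→D; c2→A; c3→B.
Player 2's best replies: A→c2; B→c1; C→c3; D→c2.
Only (A, c2) has each player best-responding; Nash payoffs (7, 0).
Player 2's commitment gain: 3 − 0 = 3.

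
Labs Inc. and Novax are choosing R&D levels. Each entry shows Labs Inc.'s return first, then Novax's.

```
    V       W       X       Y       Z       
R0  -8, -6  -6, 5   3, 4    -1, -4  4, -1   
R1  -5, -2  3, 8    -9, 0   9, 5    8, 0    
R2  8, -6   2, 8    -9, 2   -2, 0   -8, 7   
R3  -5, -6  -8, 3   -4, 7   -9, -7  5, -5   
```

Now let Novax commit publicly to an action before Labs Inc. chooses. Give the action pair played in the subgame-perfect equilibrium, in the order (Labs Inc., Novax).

Labs Inc. best-responds to each possible Novax move:
- V: BR = R2, leader payoff -6.
- W: BR = R1, leader payoff 8.
- X: BR = R0, leader payoff 4.
- Y: BR = R1, leader payoff 5.
- Z: BR = R1, leader payoff 0.
Novax's induced payoffs are -6, 8, 4, 5, 0, so Novax commits to W. Subgame-perfect outcome: (R1, W) with payoffs (3, 8).

(R1, W)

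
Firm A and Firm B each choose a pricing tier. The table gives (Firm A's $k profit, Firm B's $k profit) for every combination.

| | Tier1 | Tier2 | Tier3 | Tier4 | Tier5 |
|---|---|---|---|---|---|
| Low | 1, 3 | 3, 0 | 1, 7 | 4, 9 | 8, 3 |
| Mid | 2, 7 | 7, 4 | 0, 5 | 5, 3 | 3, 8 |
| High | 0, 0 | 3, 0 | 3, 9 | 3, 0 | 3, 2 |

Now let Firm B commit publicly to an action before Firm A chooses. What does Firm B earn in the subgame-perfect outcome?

Solve by backward induction (Firm B leads).
- Tier1: Firm A compares 1, 2, 0 and picks Mid; Firm B would get 7.
- Tier2: Firm A compares 3, 7, 3 and picks Mid; Firm B would get 4.
- Tier3: Firm A compares 1, 0, 3 and picks High; Firm B would get 9.
- Tier4: Firm A compares 4, 5, 3 and picks Mid; Firm B would get 3.
- Tier5: Firm A compares 8, 3, 3 and picks Low; Firm B would get 3.
Firm B's induced payoffs are 7, 4, 9, 3, 3, so Firm B commits to Tier3. Subgame-perfect outcome: (High, Tier3) with payoffs (3, 9).

9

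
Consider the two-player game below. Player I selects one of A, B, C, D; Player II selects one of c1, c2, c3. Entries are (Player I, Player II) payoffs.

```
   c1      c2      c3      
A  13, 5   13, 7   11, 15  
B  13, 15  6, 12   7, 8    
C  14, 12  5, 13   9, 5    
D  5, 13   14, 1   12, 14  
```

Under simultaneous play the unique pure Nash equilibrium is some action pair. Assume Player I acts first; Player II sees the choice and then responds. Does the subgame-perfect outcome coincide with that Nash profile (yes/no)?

no

Player II best-responds to each possible Player I move:
- A → Player II plays c3 (best of 5, 7, 15); Player I gets 11.
- B → Player II plays c1 (best of 15, 12, 8); Player I gets 13.
- C → Player II plays c2 (best of 12, 13, 5); Player I gets 5.
- D → Player II plays c3 (best of 13, 1, 14); Player I gets 12.
Maximizing over 11, 13, 5, 12, Player I chooses B. Subgame-perfect outcome: (B, c1) with payoffs (13, 15).
Under simultaneous play:
Player I's best replies: c1→C; c2→D; c3→D.
Player II's best replies: A→c3; B→c1; C→c2; D→c3.
Only (D, c3) has each player best-responding; Nash payoffs (12, 14).
Sequential outcome (B, c1) differs from the Nash profile (D, c3).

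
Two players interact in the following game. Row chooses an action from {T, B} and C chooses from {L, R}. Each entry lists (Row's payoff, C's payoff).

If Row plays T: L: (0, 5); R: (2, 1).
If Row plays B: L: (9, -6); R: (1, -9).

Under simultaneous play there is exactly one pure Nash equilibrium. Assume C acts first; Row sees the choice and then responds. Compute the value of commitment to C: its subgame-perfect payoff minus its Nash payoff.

7

Work backward from Row's decision.
- L: BR = B, leader payoff -6.
- R: BR = T, leader payoff 1.
C's induced payoffs are -6, 1, so C commits to R. Subgame-perfect outcome: (T, R) with payoffs (2, 1).
Now find the simultaneous Nash equilibrium.
Row's best replies: L→B; R→T.
C's best replies: T→L; B→L.
Only (B, L) has each player best-responding; Nash payoffs (9, -6).
C's commitment gain: 1 − -6 = 7.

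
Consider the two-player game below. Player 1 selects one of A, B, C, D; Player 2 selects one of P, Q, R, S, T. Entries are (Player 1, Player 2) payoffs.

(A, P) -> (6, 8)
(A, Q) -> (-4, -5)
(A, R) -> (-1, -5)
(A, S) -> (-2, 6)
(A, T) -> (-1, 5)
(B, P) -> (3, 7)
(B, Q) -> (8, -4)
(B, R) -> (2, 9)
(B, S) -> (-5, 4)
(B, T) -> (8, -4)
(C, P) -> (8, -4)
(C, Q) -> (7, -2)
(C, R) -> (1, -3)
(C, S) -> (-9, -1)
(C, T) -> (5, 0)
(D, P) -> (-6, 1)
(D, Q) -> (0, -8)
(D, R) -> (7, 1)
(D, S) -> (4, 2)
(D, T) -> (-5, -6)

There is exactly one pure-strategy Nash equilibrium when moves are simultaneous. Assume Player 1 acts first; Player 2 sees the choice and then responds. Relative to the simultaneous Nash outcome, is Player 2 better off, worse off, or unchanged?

Solve by backward induction (Player 1 leads).
- A: Player 2 compares 8, -5, -5, 6, 5 and picks P; Player 1 would get 6.
- B: Player 2 compares 7, -4, 9, 4, -4 and picks R; Player 1 would get 2.
- C: Player 2 compares -4, -2, -3, -1, 0 and picks T; Player 1 would get 5.
- D: Player 2 compares 1, -8, 1, 2, -6 and picks S; Player 1 would get 4.
Player 1's induced payoffs are 6, 2, 5, 4, so Player 1 commits to A. Subgame-perfect outcome: (A, P) with payoffs (6, 8).
Under simultaneous play:
Player 1's best replies: P→C; Q→B; R→D; S→D; T→B.
Player 2's best replies: A→P; B→R; C→T; D→S.
Only (D, S) has each player best-responding; Nash payoffs (4, 2).
Player 2 earns 8 sequentially versus 2 at the Nash outcome: better off.

better off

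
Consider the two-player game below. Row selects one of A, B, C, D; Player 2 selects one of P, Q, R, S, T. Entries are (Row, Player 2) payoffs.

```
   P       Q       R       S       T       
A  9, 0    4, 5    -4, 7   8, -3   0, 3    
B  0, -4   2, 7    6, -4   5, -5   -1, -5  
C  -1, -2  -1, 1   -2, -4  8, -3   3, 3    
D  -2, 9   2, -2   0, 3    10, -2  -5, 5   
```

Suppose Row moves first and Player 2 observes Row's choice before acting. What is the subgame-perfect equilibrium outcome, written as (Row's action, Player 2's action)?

(C, T)

Solve by backward induction (Row leads).
- A: Player 2 compares 0, 5, 7, -3, 3 and picks R; Row would get -4.
- B: Player 2 compares -4, 7, -4, -5, -5 and picks Q; Row would get 2.
- C: Player 2 compares -2, 1, -4, -3, 3 and picks T; Row would get 3.
- D: Player 2 compares 9, -2, 3, -2, 5 and picks P; Row would get -2.
Among -4, 2, 3, -2, the best is 3 at C. Subgame-perfect outcome: (C, T) with payoffs (3, 3).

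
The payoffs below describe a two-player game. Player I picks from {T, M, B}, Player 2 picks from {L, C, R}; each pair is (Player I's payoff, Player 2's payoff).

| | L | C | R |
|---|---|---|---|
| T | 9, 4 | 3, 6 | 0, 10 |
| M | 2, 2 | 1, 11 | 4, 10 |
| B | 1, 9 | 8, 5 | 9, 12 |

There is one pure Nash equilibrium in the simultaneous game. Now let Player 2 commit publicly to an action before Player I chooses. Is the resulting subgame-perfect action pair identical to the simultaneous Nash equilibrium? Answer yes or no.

Solve by backward induction (Player 2 leads).
- L: BR = T, leader payoff 4.
- C: BR = B, leader payoff 5.
- R: BR = B, leader payoff 12.
Maximizing over 4, 5, 12, Player 2 chooses R. Subgame-perfect outcome: (B, R) with payoffs (9, 12).
Now find the simultaneous Nash equilibrium.
Player I's best replies: L→T; C→B; R→B.
Player 2's best replies: T→R; M→C; B→R.
Only (B, R) has each player best-responding; Nash payoffs (9, 12).
Sequential outcome (B, R) coincides with the Nash profile (B, R).

yes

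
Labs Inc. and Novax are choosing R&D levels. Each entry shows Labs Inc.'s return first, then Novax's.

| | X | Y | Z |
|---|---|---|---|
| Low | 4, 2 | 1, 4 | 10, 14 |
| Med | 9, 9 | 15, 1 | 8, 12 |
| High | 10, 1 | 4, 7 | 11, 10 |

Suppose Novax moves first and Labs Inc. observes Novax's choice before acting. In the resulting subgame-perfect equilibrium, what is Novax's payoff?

Labs Inc. best-responds to each possible Novax move:
- X → Labs Inc. plays High (best of 4, 9, 10); Novax gets 1.
- Y → Labs Inc. plays Med (best of 1, 15, 4); Novax gets 1.
- Z → Labs Inc. plays High (best of 10, 8, 11); Novax gets 10.
Maximizing over 1, 1, 10, Novax chooses Z. Subgame-perfect outcome: (High, Z) with payoffs (11, 10).

10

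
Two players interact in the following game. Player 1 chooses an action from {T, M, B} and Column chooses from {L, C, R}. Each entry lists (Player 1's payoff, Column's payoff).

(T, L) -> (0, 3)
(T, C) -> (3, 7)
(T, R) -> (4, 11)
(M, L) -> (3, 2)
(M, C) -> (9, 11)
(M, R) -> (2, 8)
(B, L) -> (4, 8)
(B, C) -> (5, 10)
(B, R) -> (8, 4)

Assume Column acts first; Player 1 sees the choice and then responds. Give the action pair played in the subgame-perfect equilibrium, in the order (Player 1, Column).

(M, C)

Backward induction with Column moving first.
- L: Player 1 compares 0, 3, 4 and picks B; Column would get 8.
- C: Player 1 compares 3, 9, 5 and picks M; Column would get 11.
- R: Player 1 compares 4, 2, 8 and picks B; Column would get 4.
Among 8, 11, 4, the best is 11 at C. Subgame-perfect outcome: (M, C) with payoffs (9, 11).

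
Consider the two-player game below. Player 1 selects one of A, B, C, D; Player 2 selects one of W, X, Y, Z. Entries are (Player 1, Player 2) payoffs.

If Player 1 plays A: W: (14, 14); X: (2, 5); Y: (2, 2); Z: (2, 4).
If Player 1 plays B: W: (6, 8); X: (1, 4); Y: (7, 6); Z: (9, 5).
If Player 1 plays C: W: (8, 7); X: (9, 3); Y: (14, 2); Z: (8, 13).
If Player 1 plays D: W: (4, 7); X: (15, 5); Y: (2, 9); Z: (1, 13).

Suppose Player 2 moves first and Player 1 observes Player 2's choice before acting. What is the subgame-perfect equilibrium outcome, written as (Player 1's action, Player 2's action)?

(A, W)

Player 1 best-responds to each possible Player 2 move:
- W → Player 1 plays A (best of 14, 6, 8, 4); Player 2 gets 14.
- X → Player 1 plays D (best of 2, 1, 9, 15); Player 2 gets 5.
- Y → Player 1 plays C (best of 2, 7, 14, 2); Player 2 gets 2.
- Z → Player 1 plays B (best of 2, 9, 8, 1); Player 2 gets 5.
Player 2's induced payoffs are 14, 5, 2, 5, so Player 2 commits to W. Subgame-perfect outcome: (A, W) with payoffs (14, 14).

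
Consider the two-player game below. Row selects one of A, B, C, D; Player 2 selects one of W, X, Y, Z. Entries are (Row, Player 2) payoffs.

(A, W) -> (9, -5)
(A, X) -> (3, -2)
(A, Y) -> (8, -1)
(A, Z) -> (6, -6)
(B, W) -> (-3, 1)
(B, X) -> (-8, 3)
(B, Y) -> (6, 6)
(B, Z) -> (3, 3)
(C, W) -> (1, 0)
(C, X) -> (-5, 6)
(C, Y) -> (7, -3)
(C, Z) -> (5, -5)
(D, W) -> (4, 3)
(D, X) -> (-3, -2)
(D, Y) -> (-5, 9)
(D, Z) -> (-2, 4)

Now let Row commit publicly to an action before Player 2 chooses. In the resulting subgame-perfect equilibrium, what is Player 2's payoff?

-1

Player 2 best-responds to each possible Row move:
- A: Player 2 compares -5, -2, -1, -6 and picks Y; Row would get 8.
- B: Player 2 compares 1, 3, 6, 3 and picks Y; Row would get 6.
- C: Player 2 compares 0, 6, -3, -5 and picks X; Row would get -5.
- D: Player 2 compares 3, -2, 9, 4 and picks Y; Row would get -5.
Among 8, 6, -5, -5, the best is 8 at A. Subgame-perfect outcome: (A, Y) with payoffs (8, -1).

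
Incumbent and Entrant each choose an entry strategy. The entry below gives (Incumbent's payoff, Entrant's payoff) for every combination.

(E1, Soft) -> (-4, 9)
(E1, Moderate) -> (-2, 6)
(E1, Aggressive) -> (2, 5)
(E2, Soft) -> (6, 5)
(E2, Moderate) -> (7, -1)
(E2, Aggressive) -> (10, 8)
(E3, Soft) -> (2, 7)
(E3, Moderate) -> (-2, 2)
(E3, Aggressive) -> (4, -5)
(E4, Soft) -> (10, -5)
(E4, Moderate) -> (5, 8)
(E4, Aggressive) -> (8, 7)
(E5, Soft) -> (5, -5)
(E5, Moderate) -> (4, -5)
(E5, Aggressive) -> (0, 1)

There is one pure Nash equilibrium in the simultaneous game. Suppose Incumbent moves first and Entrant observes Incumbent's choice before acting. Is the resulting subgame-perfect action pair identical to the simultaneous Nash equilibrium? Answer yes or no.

Backward induction with Incumbent moving first.
- E1 → Entrant plays Soft (best of 9, 6, 5); Incumbent gets -4.
- E2 → Entrant plays Aggressive (best of 5, -1, 8); Incumbent gets 10.
- E3 → Entrant plays Soft (best of 7, 2, -5); Incumbent gets 2.
- E4 → Entrant plays Moderate (best of -5, 8, 7); Incumbent gets 5.
- E5 → Entrant plays Aggressive (best of -5, -5, 1); Incumbent gets 0.
Incumbent's induced payoffs are -4, 10, 2, 5, 0, so Incumbent commits to E2. Subgame-perfect outcome: (E2, Aggressive) with payoffs (10, 8).
Now find the simultaneous Nash equilibrium.
Incumbent's best replies: Soft→E4; Moderate→E2; Aggressive→E2.
Entrant's best replies: E1→Soft; E2→Aggressive; E3→Soft; E4→Moderate; E5→Aggressive.
Only (E2, Aggressive) has each player best-responding; Nash payoffs (10, 8).
Sequential outcome (E2, Aggressive) coincides with the Nash profile (E2, Aggressive).

yes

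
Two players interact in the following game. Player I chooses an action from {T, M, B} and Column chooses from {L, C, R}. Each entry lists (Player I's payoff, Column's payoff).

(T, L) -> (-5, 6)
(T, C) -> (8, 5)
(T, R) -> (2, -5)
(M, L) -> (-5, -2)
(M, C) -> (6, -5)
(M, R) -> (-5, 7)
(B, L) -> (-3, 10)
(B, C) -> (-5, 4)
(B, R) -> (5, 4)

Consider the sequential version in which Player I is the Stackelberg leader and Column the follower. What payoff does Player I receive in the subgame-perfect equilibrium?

-3

Work backward from Column's decision.
- T: Column compares 6, 5, -5 and picks L; Player I would get -5.
- M: Column compares -2, -5, 7 and picks R; Player I would get -5.
- B: Column compares 10, 4, 4 and picks L; Player I would get -3.
Among -5, -5, -3, the best is -3 at B. Subgame-perfect outcome: (B, L) with payoffs (-3, 10).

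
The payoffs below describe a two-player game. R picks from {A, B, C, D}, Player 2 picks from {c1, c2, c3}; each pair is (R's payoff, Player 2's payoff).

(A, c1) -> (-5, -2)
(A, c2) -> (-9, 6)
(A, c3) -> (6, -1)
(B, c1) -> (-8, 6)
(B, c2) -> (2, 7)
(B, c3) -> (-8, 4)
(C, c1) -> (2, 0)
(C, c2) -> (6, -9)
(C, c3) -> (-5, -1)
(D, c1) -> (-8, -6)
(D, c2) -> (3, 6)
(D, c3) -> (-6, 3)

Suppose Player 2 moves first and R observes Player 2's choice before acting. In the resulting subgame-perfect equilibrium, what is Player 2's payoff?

Work backward from R's decision.
- c1: BR = C, leader payoff 0.
- c2: BR = C, leader payoff -9.
- c3: BR = A, leader payoff -1.
Player 2's induced payoffs are 0, -9, -1, so Player 2 commits to c1. Subgame-perfect outcome: (C, c1) with payoffs (2, 0).

0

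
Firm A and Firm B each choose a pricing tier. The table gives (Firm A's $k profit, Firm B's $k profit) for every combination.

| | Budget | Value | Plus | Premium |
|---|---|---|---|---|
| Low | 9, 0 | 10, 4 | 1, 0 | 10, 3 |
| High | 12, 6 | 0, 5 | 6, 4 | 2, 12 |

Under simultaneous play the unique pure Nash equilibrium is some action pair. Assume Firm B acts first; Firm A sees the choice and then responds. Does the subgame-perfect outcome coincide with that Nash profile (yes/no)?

Work backward from Firm A's decision.
- Budget → Firm A plays High (best of 9, 12); Firm B gets 6.
- Value → Firm A plays Low (best of 10, 0); Firm B gets 4.
- Plus → Firm A plays High (best of 1, 6); Firm B gets 4.
- Premium → Firm A plays Low (best of 10, 2); Firm B gets 3.
Firm B's induced payoffs are 6, 4, 4, 3, so Firm B commits to Budget. Subgame-perfect outcome: (High, Budget) with payoffs (12, 6).
For the simultaneous game, intersect best replies.
Firm A's best replies: Budget→High; Value→Low; Plus→High; Premium→Low.
Firm B's best replies: Low→Value; High→Premium.
Only (Low, Value) has each player best-responding; Nash payoffs (10, 4).
Sequential outcome (High, Budget) differs from the Nash profile (Low, Value).

no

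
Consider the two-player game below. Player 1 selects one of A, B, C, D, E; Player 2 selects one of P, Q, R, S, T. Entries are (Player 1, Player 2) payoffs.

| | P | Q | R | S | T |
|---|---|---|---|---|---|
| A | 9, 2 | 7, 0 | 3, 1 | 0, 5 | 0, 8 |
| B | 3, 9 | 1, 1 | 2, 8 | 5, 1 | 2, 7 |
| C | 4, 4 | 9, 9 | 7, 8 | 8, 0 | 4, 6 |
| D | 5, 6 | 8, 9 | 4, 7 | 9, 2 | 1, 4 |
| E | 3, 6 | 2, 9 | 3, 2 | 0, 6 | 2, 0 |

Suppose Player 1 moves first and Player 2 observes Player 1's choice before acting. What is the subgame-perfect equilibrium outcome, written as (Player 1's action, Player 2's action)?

Player 2 best-responds to each possible Player 1 move:
- A → Player 2 plays T (best of 2, 0, 1, 5, 8); Player 1 gets 0.
- B → Player 2 plays P (best of 9, 1, 8, 1, 7); Player 1 gets 3.
- C → Player 2 plays Q (best of 4, 9, 8, 0, 6); Player 1 gets 9.
- D → Player 2 plays Q (best of 6, 9, 7, 2, 4); Player 1 gets 8.
- E → Player 2 plays Q (best of 6, 9, 2, 6, 0); Player 1 gets 2.
Player 1's induced payoffs are 0, 3, 9, 8, 2, so Player 1 commits to C. Subgame-perfect outcome: (C, Q) with payoffs (9, 9).

(C, Q)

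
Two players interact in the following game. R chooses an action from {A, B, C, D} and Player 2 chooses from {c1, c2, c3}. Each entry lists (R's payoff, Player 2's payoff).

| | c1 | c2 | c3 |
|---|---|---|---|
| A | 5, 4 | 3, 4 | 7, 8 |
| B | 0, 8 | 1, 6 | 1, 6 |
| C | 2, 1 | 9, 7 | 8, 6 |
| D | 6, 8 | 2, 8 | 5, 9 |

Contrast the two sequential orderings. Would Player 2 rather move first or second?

first

If R leads: Player 2's best replies are A→c3, B→c1, C→c2, D→c3; R's induced payoffs 7, 0, 9, 5; outcome (C, c2), payoffs (9, 7).
If Player 2 leads: R's best replies are c1→D, c2→C, c3→C; Player 2's induced payoffs 8, 7, 6; outcome (D, c1), payoffs (6, 8).
Player 2 gets 8 moving first and 7 moving second, so Player 2 prefers to move first.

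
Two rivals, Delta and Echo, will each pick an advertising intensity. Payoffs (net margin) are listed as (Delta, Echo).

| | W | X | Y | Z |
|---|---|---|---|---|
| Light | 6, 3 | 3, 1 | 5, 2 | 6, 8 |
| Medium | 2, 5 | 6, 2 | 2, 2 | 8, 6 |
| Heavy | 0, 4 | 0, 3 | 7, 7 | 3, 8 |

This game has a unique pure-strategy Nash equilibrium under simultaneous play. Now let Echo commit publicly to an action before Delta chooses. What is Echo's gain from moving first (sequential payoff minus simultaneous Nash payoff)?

1

Backward induction with Echo moving first.
- W: BR = Light, leader payoff 3.
- X: BR = Medium, leader payoff 2.
- Y: BR = Heavy, leader payoff 7.
- Z: BR = Medium, leader payoff 6.
Echo's induced payoffs are 3, 2, 7, 6, so Echo commits to Y. Subgame-perfect outcome: (Heavy, Y) with payoffs (7, 7).
Under simultaneous play:
Delta's best replies: W→Light; X→Medium; Y→Heavy; Z→Medium.
Echo's best replies: Light→Z; Medium→Z; Heavy→Z.
Only (Medium, Z) has each player best-responding; Nash payoffs (8, 6).
Echo's commitment gain: 7 − 6 = 1.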